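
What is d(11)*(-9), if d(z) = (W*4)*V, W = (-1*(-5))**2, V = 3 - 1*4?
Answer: 900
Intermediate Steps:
V = -1 (V = 3 - 4 = -1)
W = 25 (W = 5**2 = 25)
d(z) = -100 (d(z) = (25*4)*(-1) = 100*(-1) = -100)
d(11)*(-9) = -100*(-9) = 900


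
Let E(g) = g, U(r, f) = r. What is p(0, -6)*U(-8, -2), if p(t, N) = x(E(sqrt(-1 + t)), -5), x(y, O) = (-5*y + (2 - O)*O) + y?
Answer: 280 + 32*I ≈ 280.0 + 32.0*I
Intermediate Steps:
x(y, O) = -4*y + O*(2 - O) (x(y, O) = (-5*y + O*(2 - O)) + y = -4*y + O*(2 - O))
p(t, N) = -35 - 4*sqrt(-1 + t) (p(t, N) = -1*(-5)**2 - 4*sqrt(-1 + t) + 2*(-5) = -1*25 - 4*sqrt(-1 + t) - 10 = -25 - 4*sqrt(-1 + t) - 10 = -35 - 4*sqrt(-1 + t))
p(0, -6)*U(-8, -2) = (-35 - 4*sqrt(-1 + 0))*(-8) = (-35 - 4*I)*(-8) = 280 + 32*I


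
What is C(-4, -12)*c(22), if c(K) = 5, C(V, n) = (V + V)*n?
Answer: 480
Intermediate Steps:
C(V, n) = 2*V*n (C(V, n) = (2*V)*n = 2*V*n)
C(-4, -12)*c(22) = (2*(-4)*(-12))*5 = 96*5 = 480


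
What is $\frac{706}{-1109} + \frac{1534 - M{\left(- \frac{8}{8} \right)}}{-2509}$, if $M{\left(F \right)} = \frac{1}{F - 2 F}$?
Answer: $- \frac{3471451}{2782481} \approx -1.2476$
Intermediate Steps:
$M{\left(F \right)} = - \frac{1}{F}$ ($M{\left(F \right)} = \frac{1}{\left(-1\right) F} = - \frac{1}{F}$)
$\frac{706}{-1109} + \frac{1534 - M{\left(- \frac{8}{8} \right)}}{-2509} = \frac{706}{-1109} + \frac{1534 - - \frac{1}{\left(-8\right) \frac{1}{8}}}{-2509} = 706 \left(- \frac{1}{1109}\right) + \left(1534 - - \frac{1}{\left(-8\right) \frac{1}{8}}\right) \left(- \frac{1}{2509}\right) = - \frac{706}{1109} + \left(1534 - - \frac{1}{-1}\right) \left(- \frac{1}{2509}\right) = - \frac{706}{1109} + \left(1534 - \left(-1\right) \left(-1\right)\right) \left(- \frac{1}{2509}\right) = - \frac{706}{1109} + \left(1534 - 1\right) \left(- \frac{1}{2509}\right) = - \frac{706}{1109} + 1533 \left(- \frac{1}{2509}\right) = - \frac{706}{1109} - \frac{1533}{2509} = - \frac{3471451}{2782481}$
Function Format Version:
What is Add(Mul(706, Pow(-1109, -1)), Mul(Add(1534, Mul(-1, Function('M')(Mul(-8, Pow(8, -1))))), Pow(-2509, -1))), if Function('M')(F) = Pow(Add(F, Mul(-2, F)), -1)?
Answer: Rational(-3471451, 2782481) ≈ -1.2476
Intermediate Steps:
Function('M')(F) = Mul(-1, Pow(F, -1)) (Function('M')(F) = Pow(Mul(-1, F), -1) = Mul(-1, Pow(F, -1)))
Add(Mul(706, Pow(-1109, -1)), Mul(Add(1534, Mul(-1, Function('M')(Mul(-8, Pow(8, -1))))), Pow(-2509, -1))) = Add(Mul(706, Pow(-1109, -1)), Mul(Add(1534, Mul(-1, Mul(-1, Pow(Mul(-8, Pow(8, -1)), -1)))), Pow(-2509, -1))) = Add(Mul(706, Rational(-1, 1109)), Mul(Add(1534, Mul(-1, Mul(-1, Pow(Mul(-8, Rational(1, 8)), -1)))), Rational(-1, 2509))) = Add(Rational(-706, 1109), Mul(Add(1534, Mul(-1, Mul(-1, Pow(-1, -1)))), Rational(-1, 2509))) = Add(Rational(-706, 1109), Mul(Add(1534, Mul(-1, Mul(-1, -1))), Rational(-1, 2509))) = Add(Rational(-706, 1109), Mul(Add(1534, Mul(-1, 1)), Rational(-1, 2509))) = Add(Rational(-706, 1109), Mul(Add(1534, -1), Rational(-1, 2509))) = Add(Rational(-706, 1109), Mul(1533, Rational(-1, 2509))) = Add(Rational(-706, 1109), Rational(-1533, 2509)) = Rational(-3471451, 2782481)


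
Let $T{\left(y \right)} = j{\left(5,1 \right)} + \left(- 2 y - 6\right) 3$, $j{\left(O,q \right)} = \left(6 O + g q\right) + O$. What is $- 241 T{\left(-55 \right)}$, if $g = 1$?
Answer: $-83868$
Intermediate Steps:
$j{\left(O,q \right)} = q + 7 O$ ($j{\left(O,q \right)} = \left(6 O + 1 q\right) + O = \left(6 O + q\right) + O = \left(q + 6 O\right) + O = q + 7 O$)
$T{\left(y \right)} = 18 - 6 y$ ($T{\left(y \right)} = \left(1 + 7 \cdot 5\right) + \left(- 2 y - 6\right) 3 = \left(1 + 35\right) + \left(- 2 y - 6\right) 3 = 36 + \left(-6 - 2 y\right) 3 = 36 - \left(18 + 6 y\right) = 18 - 6 y$)
$- 241 T{\left(-55 \right)} = - 241 \left(18 - -330\right) = - 241 \left(18 + 330\right) = \left(-241\right) 348 = -83868$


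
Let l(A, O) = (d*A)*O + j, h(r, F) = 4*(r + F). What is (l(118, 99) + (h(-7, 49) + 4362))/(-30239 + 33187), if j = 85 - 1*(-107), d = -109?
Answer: -317154/737 ≈ -430.33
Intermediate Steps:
h(r, F) = 4*F + 4*r (h(r, F) = 4*(F + r) = 4*F + 4*r)
j = 192 (j = 85 + 107 = 192)
l(A, O) = 192 - 109*A*O (l(A, O) = (-109*A)*O + 192 = -109*A*O + 192 = 192 - 109*A*O)
(l(118, 99) + (h(-7, 49) + 4362))/(-30239 + 33187) = ((192 - 109*118*99) + ((4*49 + 4*(-7)) + 4362))/(-30239 + 33187) = ((192 - 1273338) + ((196 - 28) + 4362))/2948 = (-1273146 + (168 + 4362))*(1/2948) = (-1273146 + 4530)*(1/2948) = -1268616*1/2948 = -317154/737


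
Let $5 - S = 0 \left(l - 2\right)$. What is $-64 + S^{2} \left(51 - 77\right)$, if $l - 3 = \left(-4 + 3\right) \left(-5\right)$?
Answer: $-714$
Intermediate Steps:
$l = 8$ ($l = 3 + \left(-4 + 3\right) \left(-5\right) = 3 - -5 = 3 + 5 = 8$)
$S = 5$ ($S = 5 - 0 \left(8 - 2\right) = 5 - 0 \cdot 6 = 5 - 0 = 5 + 0 = 5$)
$-64 + S^{2} \left(51 - 77\right) = -64 + 5^{2} \left(51 - 77\right) = -64 + 25 \left(-26\right) = -64 - 650 = -714$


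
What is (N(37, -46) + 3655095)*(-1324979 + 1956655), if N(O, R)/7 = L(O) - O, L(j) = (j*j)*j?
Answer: 2532646176132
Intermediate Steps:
L(j) = j³ (L(j) = j²*j = j³)
N(O, R) = -7*O + 7*O³ (N(O, R) = 7*(O³ - O) = -7*O + 7*O³)
(N(37, -46) + 3655095)*(-1324979 + 1956655) = (7*37*(-1 + 37²) + 3655095)*(-1324979 + 1956655) = (7*37*(-1 + 1369) + 3655095)*631676 = (7*37*1368 + 3655095)*631676 = (354312 + 3655095)*631676 = 4009407*631676 = 2532646176132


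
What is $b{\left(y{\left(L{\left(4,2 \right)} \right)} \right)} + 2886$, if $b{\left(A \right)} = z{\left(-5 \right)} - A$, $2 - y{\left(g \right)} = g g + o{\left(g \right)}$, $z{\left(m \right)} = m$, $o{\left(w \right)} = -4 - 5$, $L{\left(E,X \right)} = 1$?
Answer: $2871$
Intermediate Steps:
$o{\left(w \right)} = -9$
$y{\left(g \right)} = 11 - g^{2}$ ($y{\left(g \right)} = 2 - \left(g g - 9\right) = 2 - \left(g^{2} - 9\right) = 2 - \left(-9 + g^{2}\right) = 11 - g^{2}$)
$b{\left(A \right)} = -5 - A$
$b{\left(y{\left(L{\left(4,2 \right)} \right)} \right)} + 2886 = \left(-5 - \left(11 - 1^{2}\right)\right) + 2886 = \left(-5 - \left(11 - 1\right)\right) + 2886 = \left(-5 - 10\right) + 2886 = -15 + 2886 = 2871$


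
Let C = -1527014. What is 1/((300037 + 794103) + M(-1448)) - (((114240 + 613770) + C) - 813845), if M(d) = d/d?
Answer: 1764684217710/1094141 ≈ 1.6128e+6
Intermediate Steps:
M(d) = 1
1/((300037 + 794103) + M(-1448)) - (((114240 + 613770) + C) - 813845) = 1/((300037 + 794103) + 1) - (((114240 + 613770) - 1527014) - 813845) = 1/(1094140 + 1) - ((728010 - 1527014) - 813845) = 1/1094141 - (-799004 - 813845) = 1/1094141 - 1*(-1612849) = 1/1094141 + 1612849 = 1764684217710/1094141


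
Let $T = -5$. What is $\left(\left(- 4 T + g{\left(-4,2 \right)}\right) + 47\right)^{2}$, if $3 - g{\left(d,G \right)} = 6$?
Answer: $4096$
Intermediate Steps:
$g{\left(d,G \right)} = -3$ ($g{\left(d,G \right)} = 3 - 6 = -3$)
$\left(\left(- 4 T + g{\left(-4,2 \right)}\right) + 47\right)^{2} = \left(\left(\left(-4\right) \left(-5\right) - 3\right) + 47\right)^{2} = \left(\left(20 - 3\right) + 47\right)^{2} = \left(17 + 47\right)^{2} = 64^{2} = 4096$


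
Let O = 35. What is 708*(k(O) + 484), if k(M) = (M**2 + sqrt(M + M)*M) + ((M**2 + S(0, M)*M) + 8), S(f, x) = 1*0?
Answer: 2082936 + 24780*sqrt(70) ≈ 2.2903e+6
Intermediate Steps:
S(f, x) = 0
k(M) = 8 + 2*M**2 + sqrt(2)*M**(3/2) (k(M) = (M**2 + sqrt(M + M)*M) + ((M**2 + 0*M) + 8) = (M**2 + sqrt(2*M)*M) + ((M**2 + 0) + 8) = (M**2 + (sqrt(2)*sqrt(M))*M) + (M**2 + 8) = (M**2 + sqrt(2)*M**(3/2)) + (8 + M**2) = 8 + 2*M**2 + sqrt(2)*M**(3/2))
708*(k(O) + 484) = 708*((8 + 2*35**2 + sqrt(2)*35**(3/2)) + 484) = 708*((8 + 2*1225 + sqrt(2)*(35*sqrt(35))) + 484) = 708*((8 + 2450 + 35*sqrt(70)) + 484) = 708*((2458 + 35*sqrt(70)) + 484) = 708*(2942 + 35*sqrt(70)) = 2082936 + 24780*sqrt(70)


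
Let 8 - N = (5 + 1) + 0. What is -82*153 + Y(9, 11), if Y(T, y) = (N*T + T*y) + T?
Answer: -12420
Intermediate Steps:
N = 2 (N = 8 - ((5 + 1) + 0) = 8 - (6 + 0) = 8 - 1*6 = 8 - 6 = 2)
Y(T, y) = 3*T + T*y (Y(T, y) = (2*T + T*y) + T = 3*T + T*y)
-82*153 + Y(9, 11) = -82*153 + 9*(3 + 11) = -12546 + 9*14 = -12546 + 126 = -12420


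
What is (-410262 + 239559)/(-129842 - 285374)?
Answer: 170703/415216 ≈ 0.41112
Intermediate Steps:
(-410262 + 239559)/(-129842 - 285374) = -170703/(-415216) = -170703*(-1/415216) = 170703/415216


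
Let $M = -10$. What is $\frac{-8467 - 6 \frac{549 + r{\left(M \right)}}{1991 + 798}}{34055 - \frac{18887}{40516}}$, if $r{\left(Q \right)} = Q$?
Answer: $- \frac{956894611652}{3848132491977} \approx -0.24866$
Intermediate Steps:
$\frac{-8467 - 6 \frac{549 + r{\left(M \right)}}{1991 + 798}}{34055 - \frac{18887}{40516}} = \frac{-8467 - 6 \frac{549 - 10}{1991 + 798}}{34055 - \frac{18887}{40516}} = \frac{-8467 - 6 \cdot \frac{539}{2789}}{34055 - \frac{18887}{40516}} = \frac{-8467 - 6 \cdot 539 \cdot \frac{1}{2789}}{34055 - \frac{18887}{40516}} = \frac{-8467 - \frac{3234}{2789}}{\frac{1379753493}{40516}} = \left(-8467 - \frac{3234}{2789}\right) \frac{40516}{1379753493} = \left(- \frac{23617697}{2789}\right) \frac{40516}{1379753493} = - \frac{956894611652}{3848132491977}$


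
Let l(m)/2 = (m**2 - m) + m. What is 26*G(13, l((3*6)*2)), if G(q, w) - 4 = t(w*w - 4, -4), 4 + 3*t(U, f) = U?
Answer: 174680168/3 ≈ 5.8227e+7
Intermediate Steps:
t(U, f) = -4/3 + U/3
l(m) = 2*m**2 (l(m) = 2*((m**2 - m) + m) = 2*m**2)
G(q, w) = 4/3 + w**2/3 (G(q, w) = 4 + (-4/3 + (w*w - 4)/3) = 4 + (-4/3 + (w**2 - 4)/3) = 4 + (-4/3 + (-4 + w**2)/3) = 4 + (-4/3 + (-4/3 + w**2/3)) = 4 + (-8/3 + w**2/3) = 4/3 + w**2/3)
26*G(13, l((3*6)*2)) = 26*(4/3 + (2*((3*6)*2)**2)**2/3) = 26*(4/3 + (2*(18*2)**2)**2/3) = 26*(4/3 + (2*36**2)**2/3) = 26*(4/3 + (2*1296)**2/3) = 26*(4/3 + (1/3)*2592**2) = 26*(4/3 + (1/3)*6718464) = 26*(4/3 + 2239488) = 26*(6718468/3) = 174680168/3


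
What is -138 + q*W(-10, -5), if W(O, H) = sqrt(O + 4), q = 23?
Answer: -138 + 23*I*sqrt(6) ≈ -138.0 + 56.338*I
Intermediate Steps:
W(O, H) = sqrt(4 + O)
-138 + q*W(-10, -5) = -138 + 23*sqrt(4 - 10) = -138 + 23*sqrt(-6) = -138 + 23*(I*sqrt(6)) = -138 + 23*I*sqrt(6)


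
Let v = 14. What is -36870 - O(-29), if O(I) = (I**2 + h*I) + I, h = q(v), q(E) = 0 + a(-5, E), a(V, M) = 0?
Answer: -37682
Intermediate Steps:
q(E) = 0 (q(E) = 0 + 0 = 0)
h = 0
O(I) = I + I**2 (O(I) = (I**2 + 0*I) + I = (I**2 + 0) + I = I**2 + I = I + I**2)
-36870 - O(-29) = -36870 - (-29)*(1 - 29) = -36870 - (-29)*(-28) = -36870 - 1*812 = -36870 - 812 = -37682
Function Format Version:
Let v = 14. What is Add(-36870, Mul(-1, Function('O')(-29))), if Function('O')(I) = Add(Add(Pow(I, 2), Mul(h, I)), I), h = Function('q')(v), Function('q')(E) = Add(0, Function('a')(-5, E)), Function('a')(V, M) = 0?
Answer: -37682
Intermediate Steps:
Function('q')(E) = 0 (Function('q')(E) = Add(0, 0) = 0)
h = 0
Function('O')(I) = Add(I, Pow(I, 2)) (Function('O')(I) = Add(Add(Pow(I, 2), Mul(0, I)), I) = Add(Add(Pow(I, 2), 0), I) = Add(Pow(I, 2), I) = Add(I, Pow(I, 2)))
Add(-36870, Mul(-1, Function('O')(-29))) = Add(-36870, Mul(-1, Mul(-29, Add(1, -29)))) = Add(-36870, Mul(-1, Mul(-29, -28))) = Add(-36870, Mul(-1, 812)) = Add(-36870, -812) = -37682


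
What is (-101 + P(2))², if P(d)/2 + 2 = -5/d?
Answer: 12100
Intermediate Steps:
P(d) = -4 - 10/d (P(d) = -4 + 2*(-5/d) = -4 - 10/d)
(-101 + P(2))² = (-101 + (-4 - 10/2))² = (-101 + (-4 - 10*½))² = (-101 + (-4 - 5))² = (-101 - 9)² = (-110)² = 12100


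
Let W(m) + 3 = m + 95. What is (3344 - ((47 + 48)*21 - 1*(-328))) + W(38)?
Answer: 1151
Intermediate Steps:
W(m) = 92 + m (W(m) = -3 + (m + 95) = -3 + (95 + m) = 92 + m)
(3344 - ((47 + 48)*21 - 1*(-328))) + W(38) = (3344 - ((47 + 48)*21 - 1*(-328))) + (92 + 38) = (3344 - (95*21 + 328)) + 130 = (3344 - (1995 + 328)) + 130 = (3344 - 1*2323) + 130 = (3344 - 2323) + 130 = 1021 + 130 = 1151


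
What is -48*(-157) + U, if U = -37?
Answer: 7499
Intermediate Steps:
-48*(-157) + U = -48*(-157) - 37 = 7536 - 37 = 7499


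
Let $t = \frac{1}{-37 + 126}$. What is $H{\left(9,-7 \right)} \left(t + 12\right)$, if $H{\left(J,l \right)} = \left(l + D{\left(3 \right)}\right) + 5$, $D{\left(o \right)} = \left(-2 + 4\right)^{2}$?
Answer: $\frac{2138}{89} \approx 24.022$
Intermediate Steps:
$t = \frac{1}{89} \approx 0.011236$
$D{\left(o \right)} = 4$ ($D{\left(o \right)} = 2^{2} = 4$)
$H{\left(J,l \right)} = 9 + l$ ($H{\left(J,l \right)} = \left(l + 4\right) + 5 = \left(4 + l\right) + 5 = 9 + l$)
$H{\left(9,-7 \right)} \left(t + 12\right) = \left(9 - 7\right) \left(\frac{1}{89} + 12\right) = 2 \cdot \frac{1069}{89} = \frac{2138}{89}$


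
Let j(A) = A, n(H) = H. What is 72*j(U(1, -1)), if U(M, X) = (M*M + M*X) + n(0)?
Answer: 0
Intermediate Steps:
U(M, X) = M² + M*X (U(M, X) = (M*M + M*X) + 0 = (M² + M*X) + 0 = M² + M*X)
72*j(U(1, -1)) = 72*(1*(1 - 1)) = 72*(1*0) = 72*0 = 0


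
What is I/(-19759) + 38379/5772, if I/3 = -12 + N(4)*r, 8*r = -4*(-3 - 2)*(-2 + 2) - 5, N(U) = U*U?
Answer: 252903871/38016316 ≈ 6.6525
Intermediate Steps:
N(U) = U**2
r = -5/8 (r = (-4*(-3 - 2)*(-2 + 2) - 5)/8 = (-(-20)*0 - 5)/8 = (-4*0 - 5)/8 = (0 - 5)/8 = (1/8)*(-5) = -5/8 ≈ -0.62500)
I = -66 (I = 3*(-12 + 4**2*(-5/8)) = 3*(-12 + 16*(-5/8)) = 3*(-12 - 10) = 3*(-22) = -66)
I/(-19759) + 38379/5772 = -66/(-19759) + 38379/5772 = -66*(-1/19759) + 38379*(1/5772) = 66/19759 + 12793/1924 = 252903871/38016316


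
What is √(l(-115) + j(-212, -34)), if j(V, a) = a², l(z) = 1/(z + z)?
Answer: √61152170/230 ≈ 34.000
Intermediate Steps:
l(z) = 1/(2*z)
√(l(-115) + j(-212, -34)) = √((½)/(-115) + (-34)²) = √((½)*(-1/115) + 1156) = √(-1/230 + 1156) = √(265879/230) = √61152170/230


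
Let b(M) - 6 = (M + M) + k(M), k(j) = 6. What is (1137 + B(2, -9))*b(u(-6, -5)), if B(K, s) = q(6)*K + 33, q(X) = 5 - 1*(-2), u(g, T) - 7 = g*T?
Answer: 101824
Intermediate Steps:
u(g, T) = 7 + T*g (u(g, T) = 7 + g*T = 7 + T*g)
q(X) = 7 (q(X) = 5 + 2 = 7)
b(M) = 12 + 2*M (b(M) = 6 + ((M + M) + 6) = 6 + (2*M + 6) = 6 + (6 + 2*M) = 12 + 2*M)
B(K, s) = 33 + 7*K (B(K, s) = 7*K + 33 = 33 + 7*K)
(1137 + B(2, -9))*b(u(-6, -5)) = (1137 + (33 + 7*2))*(12 + 2*(7 - 5*(-6))) = (1137 + (33 + 14))*(12 + 2*(7 + 30)) = (1137 + 47)*(12 + 2*37) = 1184*(12 + 74) = 1184*86 = 101824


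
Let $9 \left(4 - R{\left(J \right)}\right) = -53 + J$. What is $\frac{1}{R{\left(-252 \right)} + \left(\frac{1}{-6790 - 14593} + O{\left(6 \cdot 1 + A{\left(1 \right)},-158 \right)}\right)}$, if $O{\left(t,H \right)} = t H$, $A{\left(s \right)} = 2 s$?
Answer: $- \frac{192447}{235961414} \approx -0.00081559$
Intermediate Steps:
$O{\left(t,H \right)} = H t$
$R{\left(J \right)} = \frac{89}{9} - \frac{J}{9}$ ($R{\left(J \right)} = 4 - \frac{-53 + J}{9} = 4 - \left(- \frac{53}{9} + \frac{J}{9}\right) = \frac{89}{9} - \frac{J}{9}$)
$\frac{1}{R{\left(-252 \right)} + \left(\frac{1}{-6790 - 14593} + O{\left(6 \cdot 1 + A{\left(1 \right)},-158 \right)}\right)} = \frac{1}{\left(\frac{89}{9} - -28\right) + \left(\frac{1}{-6790 - 14593} - 158 \left(6 \cdot 1 + 2 \cdot 1\right)\right)} = \frac{1}{\left(\frac{89}{9} + 28\right) + \left(\frac{1}{-21383} - 158 \left(6 + 2\right)\right)} = \frac{1}{\frac{341}{9} - \frac{27028113}{21383}} = \frac{1}{- \frac{235961414}{192447}} = - \frac{192447}{235961414}$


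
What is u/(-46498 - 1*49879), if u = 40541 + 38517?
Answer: -79058/96377 ≈ -0.82030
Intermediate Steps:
u = 79058
u/(-46498 - 1*49879) = 79058/(-46498 - 1*49879) = 79058/(-46498 - 49879) = 79058/(-96377) = 79058*(-1/96377) = -79058/96377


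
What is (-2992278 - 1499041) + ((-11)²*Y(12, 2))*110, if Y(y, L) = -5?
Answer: -4557869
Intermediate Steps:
(-2992278 - 1499041) + ((-11)²*Y(12, 2))*110 = (-2992278 - 1499041) + ((-11)²*(-5))*110 = -4491319 + (121*(-5))*110 = -4491319 - 605*110 = -4491319 - 66550 = -4557869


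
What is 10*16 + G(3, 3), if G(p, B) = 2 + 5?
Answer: 167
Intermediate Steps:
G(p, B) = 7
10*16 + G(3, 3) = 10*16 + 7 = 160 + 7 = 167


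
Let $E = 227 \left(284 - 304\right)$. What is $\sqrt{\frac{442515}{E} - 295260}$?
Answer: $\frac{3 i \sqrt{6764211149}}{454} \approx 543.47 i$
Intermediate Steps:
$E = -4540$ ($E = 227 \left(-20\right) = -4540$)
$\sqrt{\frac{442515}{E} - 295260} = \sqrt{\frac{442515}{-4540} - 295260} = \sqrt{442515 \left(- \frac{1}{4540}\right) - 295260} = \sqrt{- \frac{88503}{908} - 295260} = \sqrt{- \frac{268184583}{908}} = \frac{3 i \sqrt{6764211149}}{454}$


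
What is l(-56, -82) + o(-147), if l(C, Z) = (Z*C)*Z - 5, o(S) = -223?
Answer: -376772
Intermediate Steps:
l(C, Z) = -5 + C*Z² (l(C, Z) = (C*Z)*Z - 5 = C*Z² - 5 = -5 + C*Z²)
l(-56, -82) + o(-147) = (-5 - 56*(-82)²) - 223 = (-5 - 56*6724) - 223 = (-5 - 376544) - 223 = -376549 - 223 = -376772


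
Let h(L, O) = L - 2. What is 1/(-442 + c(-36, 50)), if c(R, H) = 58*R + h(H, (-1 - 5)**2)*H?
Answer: -1/130 ≈ -0.0076923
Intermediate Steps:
h(L, O) = -2 + L
c(R, H) = 58*R + H*(-2 + H) (c(R, H) = 58*R + (-2 + H)*H = 58*R + H*(-2 + H))
1/(-442 + c(-36, 50)) = 1/(-442 + (58*(-36) + 50*(-2 + 50))) = 1/(-442 + (-2088 + 50*48)) = 1/(-442 + (-2088 + 2400)) = 1/(-442 + 312) = 1/(-130) = -1/130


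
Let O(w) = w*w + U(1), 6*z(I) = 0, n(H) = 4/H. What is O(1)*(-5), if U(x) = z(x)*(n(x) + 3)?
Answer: -5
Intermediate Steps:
z(I) = 0 (z(I) = (1/6)*0 = 0)
U(x) = 0 (U(x) = 0*(4/x + 3) = 0*(3 + 4/x) = 0)
O(w) = w**2 (O(w) = w*w + 0 = w**2 + 0 = w**2)
O(1)*(-5) = 1**2*(-5) = 1*(-5) = -5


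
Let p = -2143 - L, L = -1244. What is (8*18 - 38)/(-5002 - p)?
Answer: -106/4103 ≈ -0.025835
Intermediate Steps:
p = -899 (p = -2143 - 1*(-1244) = -2143 + 1244 = -899)
(8*18 - 38)/(-5002 - p) = (8*18 - 38)/(-5002 - 1*(-899)) = (144 - 38)/(-5002 + 899) = 106/(-4103) = 106*(-1/4103) = -106/4103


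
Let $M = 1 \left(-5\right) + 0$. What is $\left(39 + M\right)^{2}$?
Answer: $1156$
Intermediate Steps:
$M = -5$ ($M = -5 + 0 = -5$)
$\left(39 + M\right)^{2} = \left(39 - 5\right)^{2} = 34^{2} = 1156$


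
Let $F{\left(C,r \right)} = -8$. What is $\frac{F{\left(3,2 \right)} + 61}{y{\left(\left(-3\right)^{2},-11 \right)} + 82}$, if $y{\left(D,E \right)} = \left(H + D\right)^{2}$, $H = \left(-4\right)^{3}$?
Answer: $\frac{53}{3107} \approx 0.017058$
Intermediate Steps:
$H = -64$
$y{\left(D,E \right)} = \left(-64 + D\right)^{2}$
$\frac{F{\left(3,2 \right)} + 61}{y{\left(\left(-3\right)^{2},-11 \right)} + 82} = \frac{-8 + 61}{\left(-64 + \left(-3\right)^{2}\right)^{2} + 82} = \frac{53}{\left(-64 + 9\right)^{2} + 82} = \frac{53}{\left(-55\right)^{2} + 82} = \frac{53}{3025 + 82} = \frac{53}{3107}$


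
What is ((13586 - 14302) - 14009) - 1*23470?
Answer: -38195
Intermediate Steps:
((13586 - 14302) - 14009) - 1*23470 = (-716 - 14009) - 23470 = -14725 - 23470 = -38195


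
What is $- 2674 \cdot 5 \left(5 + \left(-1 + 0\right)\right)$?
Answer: $-53480$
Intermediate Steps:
$- 2674 \cdot 5 \left(5 + \left(-1 + 0\right)\right) = - 2674 \cdot 5 \left(5 - 1\right) = - 2674 \cdot 5 \cdot 4 = \left(-2674\right) 20 = -53480$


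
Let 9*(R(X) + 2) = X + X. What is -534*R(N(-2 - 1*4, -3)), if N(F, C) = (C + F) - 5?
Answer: 8188/3 ≈ 2729.3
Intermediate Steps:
N(F, C) = -5 + C + F
R(X) = -2 + 2*X/9 (R(X) = -2 + (X + X)/9 = -2 + (2*X)/9 = -2 + 2*X/9)
-534*R(N(-2 - 1*4, -3)) = -534*(-2 + 2*(-5 - 3 + (-2 - 1*4))/9) = -534*(-2 + 2*(-5 - 3 + (-2 - 4))/9) = -534*(-2 + 2*(-5 - 3 - 6)/9) = -534*(-2 + (2/9)*(-14)) = -534*(-2 - 28/9) = -534*(-46/9) = 8188/3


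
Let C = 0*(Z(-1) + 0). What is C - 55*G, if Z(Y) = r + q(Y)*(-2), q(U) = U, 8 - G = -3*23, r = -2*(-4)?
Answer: -4235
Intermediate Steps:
r = 8
G = 77 (G = 8 - (-3)*23 = 8 - 1*(-69) = 8 + 69 = 77)
Z(Y) = 8 - 2*Y (Z(Y) = 8 + Y*(-2) = 8 - 2*Y)
C = 0 (C = 0*((8 - 2*(-1)) + 0) = 0*((8 + 2) + 0) = 0*(10 + 0) = 0*10 = 0)
C - 55*G = 0 - 55*77 = 0 - 4235 = -4235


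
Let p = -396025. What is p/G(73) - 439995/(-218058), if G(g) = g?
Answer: -394174885/72686 ≈ -5423.0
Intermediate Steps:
p/G(73) - 439995/(-218058) = -396025/73 - 439995/(-218058) = -396025*1/73 - 439995*(-1/218058) = -5425 + 146665/72686 = -394174885/72686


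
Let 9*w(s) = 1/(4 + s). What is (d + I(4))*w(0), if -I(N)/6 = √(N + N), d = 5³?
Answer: 125/36 - √2/3 ≈ 3.0008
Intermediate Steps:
d = 125
I(N) = -6*√2*√N (I(N) = -6*√(N + N) = -6*√2*√N)
w(s) = 1/(9*(4 + s))
(d + I(4))*w(0) = (125 - 6*√2*√4)*(1/(9*(4 + 0))) = (125 - 6*√2*2)*((⅑)/4) = (125 - 12*√2)*((⅑)*(¼)) = (125 - 12*√2)*(1/36) = 125/36 - √2/3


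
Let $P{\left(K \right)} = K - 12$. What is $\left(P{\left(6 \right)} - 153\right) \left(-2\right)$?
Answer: $318$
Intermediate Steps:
$P{\left(K \right)} = -12 + K$
$\left(P{\left(6 \right)} - 153\right) \left(-2\right) = \left(\left(-12 + 6\right) - 153\right) \left(-2\right) = \left(-6 - 153\right) \left(-2\right) = \left(-159\right) \left(-2\right) = 318$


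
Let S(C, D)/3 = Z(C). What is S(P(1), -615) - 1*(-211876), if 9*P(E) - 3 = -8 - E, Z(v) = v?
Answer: 211874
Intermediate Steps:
P(E) = -5/9 - E/9 (P(E) = 1/3 + (-8 - E)/9 = 1/3 + (-8/9 - E/9) = -5/9 - E/9)
S(C, D) = 3*C
S(P(1), -615) - 1*(-211876) = 3*(-5/9 - 1/9*1) - 1*(-211876) = 3*(-5/9 - 1/9) + 211876 = 3*(-2/3) + 211876 = -2 + 211876 = 211874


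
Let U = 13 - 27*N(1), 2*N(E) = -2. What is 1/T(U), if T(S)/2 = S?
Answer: 1/80 ≈ 0.012500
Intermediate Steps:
N(E) = -1 (N(E) = (1/2)*(-2) = -1)
U = 40 (U = 13 - 27*(-1) = 13 + 27 = 40)
T(S) = 2*S
1/T(U) = 1/(2*40) = 1/80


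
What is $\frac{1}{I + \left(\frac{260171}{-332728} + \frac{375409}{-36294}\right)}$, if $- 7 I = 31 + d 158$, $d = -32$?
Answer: $\frac{42266105112}{29870794393309} \approx 0.001415$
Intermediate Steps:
$I = \frac{5025}{7}$ ($I = - \frac{31 - 5056}{7} = \left(- \frac{1}{7}\right) \left(-5025\right) = \frac{5025}{7} \approx 717.86$)
$\frac{1}{I + \left(\frac{260171}{-332728} + \frac{375409}{-36294}\right)} = \frac{1}{\frac{5025}{7} + \left(\frac{260171}{-332728} + \frac{375409}{-36294}\right)} = \frac{1}{\frac{5025}{7} + \left(260171 \left(- \frac{1}{332728}\right) + 375409 \left(- \frac{1}{36294}\right)\right)} = \frac{1}{\frac{5025}{7} - \frac{67175866013}{6038015016}} = \frac{1}{\frac{29870794393309}{42266105112}} = \frac{42266105112}{29870794393309}$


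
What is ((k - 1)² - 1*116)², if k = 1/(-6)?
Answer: 17032129/1296 ≈ 13142.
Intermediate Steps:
k = -⅙ ≈ -0.16667
((k - 1)² - 1*116)² = ((-⅙ - 1)² - 1*116)² = ((-7/6)² - 116)² = (49/36 - 116)² = (-4127/36)² = 17032129/1296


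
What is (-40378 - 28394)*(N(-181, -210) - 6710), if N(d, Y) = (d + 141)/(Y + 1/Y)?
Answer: 20350275067320/44101 ≈ 4.6145e+8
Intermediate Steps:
N(d, Y) = (141 + d)/(Y + 1/Y)
(-40378 - 28394)*(N(-181, -210) - 6710) = (-40378 - 28394)*(-210*(141 - 181)/(1 + (-210)**2) - 6710) = -68772*(-210*(-40)/(1 + 44100) - 6710) = -68772*(-210*(-40)/44101 - 6710) = -68772*(-210*1/44101*(-40) - 6710) = -68772*(8400/44101 - 6710) = -68772*(-295909310/44101) = 20350275067320/44101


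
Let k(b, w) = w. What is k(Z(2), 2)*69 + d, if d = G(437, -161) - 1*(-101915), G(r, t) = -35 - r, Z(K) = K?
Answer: 101581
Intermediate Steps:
d = 101443 (d = (-35 - 1*437) - 1*(-101915) = (-35 - 437) + 101915 = -472 + 101915 = 101443)
k(Z(2), 2)*69 + d = 2*69 + 101443 = 138 + 101443 = 101581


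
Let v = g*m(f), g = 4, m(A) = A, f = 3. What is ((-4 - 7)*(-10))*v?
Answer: 1320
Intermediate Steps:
v = 12 (v = 4*3 = 12)
((-4 - 7)*(-10))*v = ((-4 - 7)*(-10))*12 = -11*(-10)*12 = 110*12 = 1320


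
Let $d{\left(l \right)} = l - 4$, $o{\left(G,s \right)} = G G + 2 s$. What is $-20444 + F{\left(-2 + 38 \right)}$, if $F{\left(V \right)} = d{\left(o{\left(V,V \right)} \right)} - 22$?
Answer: $-19102$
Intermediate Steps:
$o{\left(G,s \right)} = G^{2} + 2 s$
$d{\left(l \right)} = -4 + l$
$F{\left(V \right)} = -26 + V^{2} + 2 V$ ($F{\left(V \right)} = \left(-4 + \left(V^{2} + 2 V\right)\right) - 22 = \left(-4 + V^{2} + 2 V\right) - 22 = -26 + V^{2} + 2 V$)
$-20444 + F{\left(-2 + 38 \right)} = -20444 + \left(-26 + \left(-2 + 38\right)^{2} + 2 \left(-2 + 38\right)\right) = -20444 + \left(-26 + 36^{2} + 2 \cdot 36\right) = -20444 + \left(-26 + 1296 + 72\right) = -20444 + 1342 = -19102$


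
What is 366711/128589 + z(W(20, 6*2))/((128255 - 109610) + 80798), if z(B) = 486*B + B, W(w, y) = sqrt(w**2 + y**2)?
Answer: 122237/42863 + 1948*sqrt(34)/99443 ≈ 2.9660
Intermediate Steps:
z(B) = 487*B
366711/128589 + z(W(20, 6*2))/((128255 - 109610) + 80798) = 366711/128589 + (487*sqrt(20**2 + (6*2)**2))/((128255 - 109610) + 80798) = 366711*(1/128589) + (487*sqrt(400 + 12**2))/(18645 + 80798) = 122237/42863 + (487*sqrt(400 + 144))/99443 = 122237/42863 + (487*sqrt(544))*(1/99443) = 122237/42863 + (487*(4*sqrt(34)))*(1/99443) = 122237/42863 + (1948*sqrt(34))*(1/99443) = 122237/42863 + 1948*sqrt(34)/99443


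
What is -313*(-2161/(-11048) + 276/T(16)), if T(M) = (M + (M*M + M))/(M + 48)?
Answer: -638305595/33144 ≈ -19259.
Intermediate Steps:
T(M) = (M² + 2*M)/(48 + M) (T(M) = (M + (M² + M))/(48 + M) = (M + (M + M²))/(48 + M) = (M² + 2*M)/(48 + M))
-313*(-2161/(-11048) + 276/T(16)) = -313*(-2161/(-11048) + 276/((16*(2 + 16)/(48 + 16)))) = -313*(-2161*(-1/11048) + 276/((16*18/64))) = -313*(2161/11048 + 276/((16*(1/64)*18))) = -313*(2161/11048 + 276/(9/2)) = -313*(2161/11048 + 276*(2/9)) = -313*(2161/11048 + 184/3) = -313*2039315/33144 = -638305595/33144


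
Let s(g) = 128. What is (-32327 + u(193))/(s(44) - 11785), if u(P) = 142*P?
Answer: 4921/11657 ≈ 0.42215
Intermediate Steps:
(-32327 + u(193))/(s(44) - 11785) = (-32327 + 142*193)/(128 - 11785) = (-32327 + 27406)/(-11657) = -4921*(-1/11657) = 4921/11657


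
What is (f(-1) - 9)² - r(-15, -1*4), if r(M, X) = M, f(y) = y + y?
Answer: 136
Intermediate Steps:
f(y) = 2*y
(f(-1) - 9)² - r(-15, -1*4) = (2*(-1) - 9)² - 1*(-15) = (-2 - 9)² + 15 = (-11)² + 15 = 121 + 15 = 136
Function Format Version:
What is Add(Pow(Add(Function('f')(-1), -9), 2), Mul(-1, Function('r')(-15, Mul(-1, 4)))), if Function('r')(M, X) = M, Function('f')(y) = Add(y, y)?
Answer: 136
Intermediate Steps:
Function('f')(y) = Mul(2, y)
Add(Pow(Add(Function('f')(-1), -9), 2), Mul(-1, Function('r')(-15, Mul(-1, 4)))) = Add(Pow(Add(Mul(2, -1), -9), 2), Mul(-1, -15)) = Add(Pow(Add(-2, -9), 2), 15) = Add(Pow(-11, 2), 15) = Add(121, 15) = 136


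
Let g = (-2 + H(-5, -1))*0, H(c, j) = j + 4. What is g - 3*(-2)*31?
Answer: 186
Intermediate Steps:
H(c, j) = 4 + j
g = 0 (g = (-2 + (4 - 1))*0 = (-2 + 3)*0 = 1*0 = 0)
g - 3*(-2)*31 = 0 - 3*(-2)*31 = 0 + 6*31 = 0 + 186 = 186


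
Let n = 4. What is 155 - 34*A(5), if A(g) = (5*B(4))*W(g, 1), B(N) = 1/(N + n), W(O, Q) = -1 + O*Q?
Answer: 70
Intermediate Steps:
B(N) = 1/(4 + N) (B(N) = 1/(N + 4) = 1/(4 + N))
A(g) = -5/8 + 5*g/8 (A(g) = (5/(4 + 4))*(-1 + g*1) = (5/8)*(-1 + g) = (5*(1/8))*(-1 + g) = 5*(-1 + g)/8 = -5/8 + 5*g/8)
155 - 34*A(5) = 155 - 34*(-5/8 + (5/8)*5) = 155 - 34*(-5/8 + 25/8) = 155 - 34*5/2 = 155 - 85 = 70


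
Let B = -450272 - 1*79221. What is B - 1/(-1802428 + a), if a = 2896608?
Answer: -579360650741/1094180 ≈ -5.2949e+5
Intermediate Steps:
B = -529493 (B = -450272 - 79221 = -529493)
B - 1/(-1802428 + a) = -529493 - 1/(-1802428 + 2896608) = -529493 - 1/1094180 = -579360650741/1094180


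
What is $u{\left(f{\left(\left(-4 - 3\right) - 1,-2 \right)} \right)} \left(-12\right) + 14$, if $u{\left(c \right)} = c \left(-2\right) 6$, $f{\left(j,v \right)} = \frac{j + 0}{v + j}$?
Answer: $\frac{646}{5} \approx 129.2$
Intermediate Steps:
$f{\left(j,v \right)} = \frac{j}{j + v}$
$u{\left(c \right)} = - 12 c$ ($u{\left(c \right)} = - 2 c 6 = - 12 c$)
$u{\left(f{\left(\left(-4 - 3\right) - 1,-2 \right)} \right)} \left(-12\right) + 14 = - 12 \frac{\left(-4 - 3\right) - 1}{\left(\left(-4 - 3\right) - 1\right) - 2} \left(-12\right) + 14 = - 12 \frac{-7 - 1}{\left(-7 - 1\right) - 2} \left(-12\right) + 14 = - 12 \left(- \frac{8}{-8 - 2}\right) \left(-12\right) + 14 = - 12 \left(- \frac{8}{-10}\right) \left(-12\right) + 14 = - 12 \left(\left(-8\right) \left(- \frac{1}{10}\right)\right) \left(-12\right) + 14 = \left(-12\right) \frac{4}{5} \left(-12\right) + 14 = \left(- \frac{48}{5}\right) \left(-12\right) + 14 = \frac{576}{5} + 14 = \frac{646}{5}$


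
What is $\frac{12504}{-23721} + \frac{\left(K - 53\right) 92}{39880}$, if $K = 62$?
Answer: $- \frac{39918211}{78832790} \approx -0.50637$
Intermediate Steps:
$\frac{12504}{-23721} + \frac{\left(K - 53\right) 92}{39880} = \frac{12504}{-23721} + \frac{\left(62 - 53\right) 92}{39880} = 12504 \left(- \frac{1}{23721}\right) + 9 \cdot 92 \cdot \frac{1}{39880} = - \frac{4168}{7907} + 828 \cdot \frac{1}{39880} = - \frac{4168}{7907} + \frac{207}{9970} = - \frac{39918211}{78832790}$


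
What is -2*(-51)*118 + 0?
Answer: 12036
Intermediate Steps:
-2*(-51)*118 + 0 = 102*118 + 0 = 12036 + 0 = 12036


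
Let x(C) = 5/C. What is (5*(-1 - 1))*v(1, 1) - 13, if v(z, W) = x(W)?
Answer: -63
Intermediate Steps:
v(z, W) = 5/W
(5*(-1 - 1))*v(1, 1) - 13 = (5*(-1 - 1))*(5/1) - 13 = (5*(-2))*(5*1) - 13 = -10*5 - 13 = -50 - 13 = -63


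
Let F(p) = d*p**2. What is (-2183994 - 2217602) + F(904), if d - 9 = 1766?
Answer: 1446156804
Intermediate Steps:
d = 1775 (d = 9 + 1766 = 1775)
F(p) = 1775*p**2
(-2183994 - 2217602) + F(904) = (-2183994 - 2217602) + 1775*904**2 = -4401596 + 1775*817216 = -4401596 + 1450558400 = 1446156804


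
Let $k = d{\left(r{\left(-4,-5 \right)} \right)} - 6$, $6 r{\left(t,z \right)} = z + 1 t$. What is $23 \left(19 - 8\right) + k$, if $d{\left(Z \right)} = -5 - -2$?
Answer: $244$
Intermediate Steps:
$r{\left(t,z \right)} = \frac{t}{6} + \frac{z}{6}$ ($r{\left(t,z \right)} = \frac{z + 1 t}{6} = \frac{z + t}{6} = \frac{t + z}{6} = \frac{t}{6} + \frac{z}{6}$)
$d{\left(Z \right)} = -3$ ($d{\left(Z \right)} = -5 + 2 = -3$)
$k = -9$ ($k = -3 - 6 = -9$)
$23 \left(19 - 8\right) + k = 23 \left(19 - 8\right) - 9 = 23 \cdot 11 - 9 = 253 - 9 = 244$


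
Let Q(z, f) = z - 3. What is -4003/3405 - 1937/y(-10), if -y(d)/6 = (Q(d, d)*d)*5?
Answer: -46237/68100 ≈ -0.67896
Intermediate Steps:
Q(z, f) = -3 + z
y(d) = -30*d*(-3 + d) (y(d) = -6*(-3 + d)*d*5 = -6*d*(-3 + d)*5 = -30*d*(-3 + d))
-4003/3405 - 1937/y(-10) = -4003/3405 - 1937*(-1/(300*(3 - 1*(-10)))) = -4003*1/3405 - 1937*(-1/(300*(3 + 10))) = -4003/3405 - 1937/(30*(-10)*13) = -4003/3405 - 1937/(-3900) = -4003/3405 - 1937*(-1/3900) = -4003/3405 + 149/300 = -46237/68100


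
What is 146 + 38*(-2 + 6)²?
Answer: 754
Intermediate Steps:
146 + 38*(-2 + 6)² = 146 + 38*4² = 146 + 38*16 = 146 + 608 = 754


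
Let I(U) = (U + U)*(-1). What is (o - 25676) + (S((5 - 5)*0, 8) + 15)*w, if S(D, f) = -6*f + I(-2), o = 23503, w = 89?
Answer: -4754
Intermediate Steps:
I(U) = -2*U (I(U) = (2*U)*(-1) = -2*U)
S(D, f) = 4 - 6*f (S(D, f) = -6*f - 2*(-2) = -6*f + 4 = 4 - 6*f)
(o - 25676) + (S((5 - 5)*0, 8) + 15)*w = (23503 - 25676) + ((4 - 6*8) + 15)*89 = -2173 + ((4 - 48) + 15)*89 = -2173 + (-44 + 15)*89 = -2173 - 29*89 = -2173 - 2581 = -4754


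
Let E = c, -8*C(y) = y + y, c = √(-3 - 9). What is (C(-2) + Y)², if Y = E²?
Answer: 529/4 ≈ 132.25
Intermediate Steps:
c = 2*I*√3 (c = √(-12) = 2*I*√3 ≈ 3.4641*I)
C(y) = -y/4 (C(y) = -(y + y)/8 = -y/4)
E = 2*I*√3 ≈ 3.4641*I
Y = -12 (Y = (2*I*√3)² = -12)
(C(-2) + Y)² = (-¼*(-2) - 12)² = (½ - 12)² = (-23/2)² = 529/4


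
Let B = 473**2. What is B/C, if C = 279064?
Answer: 223729/279064 ≈ 0.80171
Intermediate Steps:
B = 223729
B/C = 223729/279064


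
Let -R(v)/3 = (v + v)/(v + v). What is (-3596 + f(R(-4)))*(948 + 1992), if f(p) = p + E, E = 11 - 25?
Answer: -10622220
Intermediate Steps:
E = -14
R(v) = -3 (R(v) = -3*(v + v)/(v + v) = -3*2*v/(2*v) = -3*2*v*1/(2*v) = -3*1 = -3)
f(p) = -14 + p (f(p) = p - 14 = -14 + p)
(-3596 + f(R(-4)))*(948 + 1992) = (-3596 + (-14 - 3))*(948 + 1992) = (-3596 - 17)*2940 = -3613*2940 = -10622220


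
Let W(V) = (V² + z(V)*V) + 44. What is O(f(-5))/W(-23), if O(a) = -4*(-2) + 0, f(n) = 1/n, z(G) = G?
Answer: 4/551 ≈ 0.0072595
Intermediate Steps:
f(n) = 1/n
W(V) = 44 + 2*V² (W(V) = (V² + V*V) + 44 = (V² + V²) + 44 = 2*V² + 44 = 44 + 2*V²)
O(a) = 8 (O(a) = 8 + 0 = 8)
O(f(-5))/W(-23) = 8/(44 + 2*(-23)²) = 8/(44 + 2*529) = 8/(44 + 1058) = 8/1102 = 8*(1/1102) = 4/551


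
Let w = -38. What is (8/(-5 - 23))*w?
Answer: 76/7 ≈ 10.857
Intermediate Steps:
(8/(-5 - 23))*w = (8/(-5 - 23))*(-38) = (8/(-28))*(-38) = -1/28*8*(-38) = -2/7*(-38) = 76/7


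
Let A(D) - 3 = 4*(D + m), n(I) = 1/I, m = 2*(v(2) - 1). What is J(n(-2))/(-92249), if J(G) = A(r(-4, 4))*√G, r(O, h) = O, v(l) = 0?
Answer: 21*I*√2/184498 ≈ 0.00016097*I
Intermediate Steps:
m = -2 (m = 2*(0 - 1) = 2*(-1) = -2)
n(I) = 1/I
A(D) = -5 + 4*D (A(D) = 3 + 4*(D - 2) = 3 + 4*(-2 + D) = 3 + (-8 + 4*D) = -5 + 4*D)
J(G) = -21*√G (J(G) = (-5 + 4*(-4))*√G = (-5 - 16)*√G = -21*√G)
J(n(-2))/(-92249) = -21*I*√2/2/(-92249) = -21*I*√2/2*(-1/92249) = 21*I*√2/184498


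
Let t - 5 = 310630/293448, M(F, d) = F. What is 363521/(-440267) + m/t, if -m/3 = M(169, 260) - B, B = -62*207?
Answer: -2520216203169907/391368745645 ≈ -6439.5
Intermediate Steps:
B = -12834
t = 888935/146724 (t = 5 + 310630/293448 = 5 + 310630*(1/293448) = 5 + 155315/146724 = 888935/146724 ≈ 6.0585)
m = -39009 (m = -3*(169 - 1*(-12834)) = -3*(169 + 12834) = -3*13003 = -39009)
363521/(-440267) + m/t = 363521/(-440267) - 39009/888935/146724 = 363521*(-1/440267) - 39009*146724/888935 = -363521/440267 - 5723556516/888935 = -2520216203169907/391368745645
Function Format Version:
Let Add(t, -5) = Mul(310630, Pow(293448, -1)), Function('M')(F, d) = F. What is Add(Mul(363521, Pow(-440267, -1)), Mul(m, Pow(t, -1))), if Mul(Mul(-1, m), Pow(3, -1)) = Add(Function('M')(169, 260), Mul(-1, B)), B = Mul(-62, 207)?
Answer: Rational(-2520216203169907, 391368745645) ≈ -6439.5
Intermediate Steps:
B = -12834
t = Rational(888935, 146724) (t = Add(5, Mul(310630, Pow(293448, -1))) = Add(5, Mul(310630, Rational(1, 293448))) = Add(5, Rational(155315, 146724)) = Rational(888935, 146724) ≈ 6.0585)
m = -39009 (m = Mul(-3, Add(169, Mul(-1, -12834))) = Mul(-3, Add(169, 12834)) = Mul(-3, 13003) = -39009)
Add(Mul(363521, Pow(-440267, -1)), Mul(m, Pow(t, -1))) = Add(Mul(363521, Pow(-440267, -1)), Mul(-39009, Pow(Rational(888935, 146724), -1))) = Add(Mul(363521, Rational(-1, 440267)), Mul(-39009, Rational(146724, 888935))) = Add(Rational(-363521, 440267), Rational(-5723556516, 888935)) = Rational(-2520216203169907, 391368745645)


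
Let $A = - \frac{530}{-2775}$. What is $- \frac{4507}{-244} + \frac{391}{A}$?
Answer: $\frac{26713481}{12932} \approx 2065.7$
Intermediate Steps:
$A = \frac{106}{555}$ ($A = \left(-530\right) \left(- \frac{1}{2775}\right) = \frac{106}{555} \approx 0.19099$)
$- \frac{4507}{-244} + \frac{391}{A} = - \frac{4507}{-244} + \frac{391}{\frac{106}{555}} = \left(-4507\right) \left(- \frac{1}{244}\right) + 391 \cdot \frac{555}{106} = \frac{4507}{244} + \frac{217005}{106} = \frac{26713481}{12932}$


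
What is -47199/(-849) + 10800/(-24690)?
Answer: 12846379/232909 ≈ 55.156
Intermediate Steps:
-47199/(-849) + 10800/(-24690) = -47199*(-1/849) + 10800*(-1/24690) = 15733/283 - 360/823 = 12846379/232909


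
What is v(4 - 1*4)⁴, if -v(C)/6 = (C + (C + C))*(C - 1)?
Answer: 0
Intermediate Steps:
v(C) = -18*C*(-1 + C) (v(C) = -6*(C + (C + C))*(C - 1) = -6*(C + 2*C)*(-1 + C) = -6*3*C*(-1 + C) = -18*C*(-1 + C))
v(4 - 1*4)⁴ = (18*(4 - 1*4)*(1 - (4 - 1*4)))⁴ = (18*(4 - 4)*(1 - (4 - 4)))⁴ = (18*0*(1 - 1*0))⁴ = (18*0*(1 + 0))⁴ = (18*0*1)⁴ = 0⁴ = 0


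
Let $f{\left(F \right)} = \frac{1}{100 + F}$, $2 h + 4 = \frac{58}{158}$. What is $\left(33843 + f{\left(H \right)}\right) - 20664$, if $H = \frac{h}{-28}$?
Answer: $\frac{833453771}{63241} \approx 13179.0$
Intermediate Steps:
$h = - \frac{287}{158}$ ($h = -2 + \frac{58 \cdot \frac{1}{158}}{2} = -2 + \frac{1}{2} \cdot \frac{29}{79} = -2 + \frac{29}{158} = - \frac{287}{158} \approx -1.8165$)
$H = \frac{41}{632}$ ($H = - \frac{287}{158 \left(-28\right)} = \left(- \frac{287}{158}\right) \left(- \frac{1}{28}\right) = \frac{41}{632} \approx 0.064873$)
$\left(33843 + f{\left(H \right)}\right) - 20664 = \left(33843 + \frac{1}{100 + \frac{41}{632}}\right) - 20664 = \left(33843 + \frac{1}{\frac{63241}{632}}\right) - 20664 = \left(33843 + \frac{632}{63241}\right) - 20664 = \frac{2140265795}{63241} - 20664 = \frac{833453771}{63241}$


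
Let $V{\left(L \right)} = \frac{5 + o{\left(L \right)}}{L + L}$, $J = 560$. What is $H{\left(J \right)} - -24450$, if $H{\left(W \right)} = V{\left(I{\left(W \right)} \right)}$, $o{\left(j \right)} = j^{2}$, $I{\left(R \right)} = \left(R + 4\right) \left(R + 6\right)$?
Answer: $\frac{117514015781}{638448} \approx 1.8406 \cdot 10^{5}$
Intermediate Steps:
$I{\left(R \right)} = \left(4 + R\right) \left(6 + R\right)$
$V{\left(L \right)} = \frac{5 + L^{2}}{2 L}$ ($V{\left(L \right)} = \frac{5 + L^{2}}{L + L} = \frac{5 + L^{2}}{2 L}$)
$H{\left(W \right)} = \frac{5 + \left(24 + W^{2} + 10 W\right)^{2}}{2 \left(24 + W^{2} + 10 W\right)}$
$H{\left(J \right)} - -24450 = \frac{5 + \left(24 + 560^{2} + 10 \cdot 560\right)^{2}}{2 \left(24 + 560^{2} + 10 \cdot 560\right)} - -24450 = \frac{5 + \left(24 + 313600 + 5600\right)^{2}}{2 \left(24 + 313600 + 5600\right)} + 24450 = \frac{5 + 319224^{2}}{2 \cdot 319224} + 24450 = \frac{1}{2} \cdot \frac{1}{319224} \left(5 + 101903962176\right) + 24450 = \frac{1}{2} \cdot \frac{1}{319224} \cdot 101903962181 + 24450 = \frac{101903962181}{638448} + 24450 = \frac{117514015781}{638448}$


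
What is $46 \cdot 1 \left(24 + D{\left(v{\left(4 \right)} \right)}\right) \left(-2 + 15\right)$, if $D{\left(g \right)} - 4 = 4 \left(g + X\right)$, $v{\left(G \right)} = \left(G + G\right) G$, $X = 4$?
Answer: $102856$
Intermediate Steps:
$v{\left(G \right)} = 2 G^{2}$ ($v{\left(G \right)} = 2 G G = 2 G^{2}$)
$D{\left(g \right)} = 20 + 4 g$ ($D{\left(g \right)} = 4 + 4 \left(g + 4\right) = 4 + 4 \left(4 + g\right) = 4 + \left(16 + 4 g\right) = 20 + 4 g$)
$46 \cdot 1 \left(24 + D{\left(v{\left(4 \right)} \right)}\right) \left(-2 + 15\right) = 46 \cdot 1 \left(24 + \left(20 + 4 \cdot 2 \cdot 4^{2}\right)\right) \left(-2 + 15\right) = 46 \left(24 + \left(20 + 4 \cdot 2 \cdot 16\right)\right) 13 = 46 \left(24 + \left(20 + 4 \cdot 32\right)\right) 13 = 46 \left(24 + \left(20 + 128\right)\right) 13 = 46 \left(24 + 148\right) 13 = 46 \cdot 172 \cdot 13 = 46 \cdot 2236 = 102856$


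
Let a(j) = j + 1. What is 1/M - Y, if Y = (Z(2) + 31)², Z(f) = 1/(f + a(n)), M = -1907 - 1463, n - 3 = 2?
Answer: -104471717/107840 ≈ -968.77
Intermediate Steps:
n = 5 (n = 3 + 2 = 5)
a(j) = 1 + j
M = -3370
Z(f) = 1/(6 + f) (Z(f) = 1/(f + (1 + 5)) = 1/(f + 6) = 1/(6 + f))
Y = 62001/64 (Y = (1/(6 + 2) + 31)² = (1/8 + 31)² = (⅛ + 31)² = (249/8)² = 62001/64 ≈ 968.77)
1/M - Y = 1/(-3370) - 1*62001/64 = -1/3370 - 62001/64 = -104471717/107840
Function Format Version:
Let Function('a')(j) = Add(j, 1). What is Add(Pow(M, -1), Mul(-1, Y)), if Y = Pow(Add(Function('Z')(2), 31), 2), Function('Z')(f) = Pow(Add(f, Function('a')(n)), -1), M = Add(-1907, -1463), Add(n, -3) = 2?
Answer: Rational(-104471717, 107840) ≈ -968.77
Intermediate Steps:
n = 5 (n = Add(3, 2) = 5)
Function('a')(j) = Add(1, j)
M = -3370
Function('Z')(f) = Pow(Add(6, f), -1) (Function('Z')(f) = Pow(Add(f, Add(1, 5)), -1) = Pow(Add(f, 6), -1) = Pow(Add(6, f), -1))
Y = Rational(62001, 64) (Y = Pow(Add(Pow(Add(6, 2), -1), 31), 2) = Pow(Add(Pow(8, -1), 31), 2) = Pow(Add(Rational(1, 8), 31), 2) = Pow(Rational(249, 8), 2) = Rational(62001, 64) ≈ 968.77)
Add(Pow(M, -1), Mul(-1, Y)) = Add(Pow(-3370, -1), Mul(-1, Rational(62001, 64))) = Add(Rational(-1, 3370), Rational(-62001, 64)) = Rational(-104471717, 107840)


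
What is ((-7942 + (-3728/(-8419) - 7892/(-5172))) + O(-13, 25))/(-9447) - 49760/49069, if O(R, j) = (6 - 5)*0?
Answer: -876013865213153/5046150012619581 ≈ -0.17360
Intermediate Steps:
O(R, j) = 0 (O(R, j) = 1*0 = 0)
((-7942 + (-3728/(-8419) - 7892/(-5172))) + O(-13, 25))/(-9447) - 49760/49069 = ((-7942 + (-3728/(-8419) - 7892/(-5172))) + 0)/(-9447) - 49760/49069 = ((-7942 + (-3728*(-1/8419) - 7892*(-1/5172))) + 0)*(-1/9447) - 49760*1/49069 = ((-7942 + (3728/8419 + 1973/1293)) + 0)*(-1/9447) - 49760/49069 = ((-7942 + 21430991/10885767) + 0)*(-1/9447) - 49760/49069 = (-86433330523/10885767 + 0)*(-1/9447) - 49760/49069 = -86433330523/10885767*(-1/9447) - 49760/49069 = 86433330523/102837840849 - 49760/49069 = -876013865213153/5046150012619581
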